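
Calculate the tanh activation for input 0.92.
0.7259

tanh(0.92) = (e^(0.92) - e^(-0.92))/(e^(0.92) + e^(-0.92)) = 0.7259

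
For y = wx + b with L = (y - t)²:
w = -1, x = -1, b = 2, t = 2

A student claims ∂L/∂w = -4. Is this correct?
Incorrect

y = (-1)(-1) + 2 = 3
∂L/∂y = 2(y - t) = 2(3 - 2) = 2
∂y/∂w = x = -1
∂L/∂w = 2 × -1 = -2

Claimed value: -4
Incorrect: The correct gradient is -2.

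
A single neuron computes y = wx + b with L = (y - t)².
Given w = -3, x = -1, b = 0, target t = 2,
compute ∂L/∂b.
∂L/∂b = 2

y = wx + b = (-3)(-1) + 0 = 3
∂L/∂y = 2(y - t) = 2(3 - 2) = 2
∂y/∂b = 1
∂L/∂b = ∂L/∂y · ∂y/∂b = 2 × 1 = 2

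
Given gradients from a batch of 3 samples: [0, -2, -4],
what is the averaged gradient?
Average gradient = -2

Average = (1/3)(0 + -2 + -4) = -6/3 = -2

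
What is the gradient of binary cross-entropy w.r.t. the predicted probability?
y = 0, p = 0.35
∂L/∂p = 1.538

∂L/∂p = -y/p + (1-y)/(1-p) = 0 + 1/0.65 = 1.538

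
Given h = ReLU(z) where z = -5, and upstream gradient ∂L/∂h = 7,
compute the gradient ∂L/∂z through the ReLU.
∂L/∂z = 0

h = ReLU(-5) = 0
Since z < 0: ∂h/∂z = 0
∂L/∂z = ∂L/∂h · ∂h/∂z = 7 × 0 = 0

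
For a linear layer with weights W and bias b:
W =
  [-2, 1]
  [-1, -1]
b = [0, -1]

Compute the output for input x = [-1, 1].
y = [3, -1]

Wx = [-2×-1 + 1×1, -1×-1 + -1×1]
   = [3, 0]
y = Wx + b = [3 + 0, 0 + -1] = [3, -1]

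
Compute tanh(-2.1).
-0.9705

tanh(-2.1) = (e^(-2.1) - e^(2.1))/(e^(-2.1) + e^(2.1)) = -0.9705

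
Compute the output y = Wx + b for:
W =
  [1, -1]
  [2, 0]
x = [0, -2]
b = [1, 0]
y = [3, 0]

Wx = [1×0 + -1×-2, 2×0 + 0×-2]
   = [2, 0]
y = Wx + b = [2 + 1, 0 + 0] = [3, 0]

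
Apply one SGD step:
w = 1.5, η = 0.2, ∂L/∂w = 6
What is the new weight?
w_new = 0.3

w_new = w - η·∂L/∂w = 1.5 - 0.2×(6) = 1.5 - (1.2) = 0.3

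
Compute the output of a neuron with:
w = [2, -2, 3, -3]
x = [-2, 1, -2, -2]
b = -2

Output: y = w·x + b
y = -8

y = (2)(-2) + (-2)(1) + (3)(-2) + (-3)(-2) + -2 = -8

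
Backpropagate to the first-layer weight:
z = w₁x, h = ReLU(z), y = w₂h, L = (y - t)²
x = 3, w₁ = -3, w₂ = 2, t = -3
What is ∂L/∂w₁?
∂L/∂w₁ = 0

Forward pass:
z = w₁x = -3×3 = -9
h = ReLU(-9) = 0
y = w₂h = 2×0 = 0

Backward pass:
∂L/∂y = 2(y - t) = 2(0 - -3) = 6
∂y/∂h = w₂ = 2
∂h/∂z = 0 (ReLU derivative)
∂z/∂w₁ = x = 3

∂L/∂w₁ = 6 × 2 × 0 × 3 = 0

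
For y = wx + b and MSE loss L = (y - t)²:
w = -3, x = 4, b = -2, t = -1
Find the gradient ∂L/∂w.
∂L/∂w = -104

y = wx + b = (-3)(4) + -2 = -14
∂L/∂y = 2(y - t) = 2(-14 - -1) = -26
∂y/∂w = x = 4
∂L/∂w = ∂L/∂y · ∂y/∂w = -26 × 4 = -104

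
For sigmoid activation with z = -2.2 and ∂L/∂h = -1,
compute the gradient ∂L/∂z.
∂L/∂z = -0.0898

σ(-2.2) = 0.09975
σ'(-2.2) = σ(-2.2)(1 - σ(-2.2)) = 0.09975 × 0.9002 = 0.0898
∂L/∂z = ∂L/∂h · σ'(z) = -1 × 0.0898 = -0.0898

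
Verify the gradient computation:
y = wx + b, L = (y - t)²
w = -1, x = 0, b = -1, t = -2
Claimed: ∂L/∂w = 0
Correct

y = (-1)(0) + -1 = -1
∂L/∂y = 2(y - t) = 2(-1 - -2) = 2
∂y/∂w = x = 0
∂L/∂w = 2 × 0 = 0

Claimed value: 0
Correct: The correct gradient is 0.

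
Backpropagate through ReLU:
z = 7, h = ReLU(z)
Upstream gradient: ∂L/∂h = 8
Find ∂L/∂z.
∂L/∂z = 8

h = ReLU(7) = 7
Since z > 0: ∂h/∂z = 1
∂L/∂z = ∂L/∂h · ∂h/∂z = 8 × 1 = 8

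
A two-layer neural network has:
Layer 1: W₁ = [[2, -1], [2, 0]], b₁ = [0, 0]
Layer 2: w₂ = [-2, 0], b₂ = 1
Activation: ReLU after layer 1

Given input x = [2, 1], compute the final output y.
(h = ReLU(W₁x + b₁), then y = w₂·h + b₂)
y = -5

Layer 1 pre-activation: z₁ = [3, 4]
After ReLU: h = [3, 4]
Layer 2 output: y = -2×3 + 0×4 + 1 = -5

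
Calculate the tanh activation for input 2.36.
0.9823

tanh(2.36) = (e^(2.36) - e^(-2.36))/(e^(2.36) + e^(-2.36)) = 0.9823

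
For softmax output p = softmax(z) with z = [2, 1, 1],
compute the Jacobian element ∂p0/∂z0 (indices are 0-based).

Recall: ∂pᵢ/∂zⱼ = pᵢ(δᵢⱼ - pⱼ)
∂p0/∂z0 = 0.2442

p = softmax(z) = [0.5761, 0.2119, 0.2119]
p0 = 0.5761

∂p0/∂z0 = p0(1 - p0) = 0.5761 × (1 - 0.5761) = 0.2442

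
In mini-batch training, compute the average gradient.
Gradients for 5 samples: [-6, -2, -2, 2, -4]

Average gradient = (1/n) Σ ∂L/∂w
Average gradient = -2.4

Average = (1/5)(-6 + -2 + -2 + 2 + -4) = -12/5 = -2.4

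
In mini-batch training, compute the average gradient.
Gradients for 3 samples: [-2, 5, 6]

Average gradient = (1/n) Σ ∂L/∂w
Average gradient = 3

Average = (1/3)(-2 + 5 + 6) = 9/3 = 3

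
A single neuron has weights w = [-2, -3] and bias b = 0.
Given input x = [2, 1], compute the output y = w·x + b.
y = -7

y = (-2)(2) + (-3)(1) + 0 = -7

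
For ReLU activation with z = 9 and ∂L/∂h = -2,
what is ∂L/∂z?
∂L/∂z = -2

h = ReLU(9) = 9
Since z > 0: ∂h/∂z = 1
∂L/∂z = ∂L/∂h · ∂h/∂z = -2 × 1 = -2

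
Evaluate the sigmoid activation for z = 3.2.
0.9608

sigmoid(3.2) = 1/(1 + e^(-3.2)) = 1/(1 + 0.04076) = 0.9608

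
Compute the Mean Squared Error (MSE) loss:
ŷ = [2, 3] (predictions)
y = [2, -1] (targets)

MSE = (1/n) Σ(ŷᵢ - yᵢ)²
MSE = 8

MSE = (1/2)((2-2)² + (3--1)²) = (1/2)(0 + 16) = 8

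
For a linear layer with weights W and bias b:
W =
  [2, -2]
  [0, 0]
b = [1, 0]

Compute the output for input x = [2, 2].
y = [1, 0]

Wx = [2×2 + -2×2, 0×2 + 0×2]
   = [0, 0]
y = Wx + b = [0 + 1, 0 + 0] = [1, 0]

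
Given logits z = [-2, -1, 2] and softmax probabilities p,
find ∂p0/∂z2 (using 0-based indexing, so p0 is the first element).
∂p0/∂z2 = -0.01605

p = softmax(z) = [0.01715, 0.04661, 0.9362]
p0 = 0.01715, p2 = 0.9362

∂p0/∂z2 = -p0 × p2 = -0.01715 × 0.9362 = -0.01605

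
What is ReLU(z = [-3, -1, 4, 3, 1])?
h = [0, 0, 4, 3, 1]

ReLU applied element-wise: max(0,-3)=0, max(0,-1)=0, max(0,4)=4, max(0,3)=3, max(0,1)=1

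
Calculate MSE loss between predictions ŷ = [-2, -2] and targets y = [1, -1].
MSE = 5

MSE = (1/2)((-2-1)² + (-2--1)²) = (1/2)(9 + 1) = 5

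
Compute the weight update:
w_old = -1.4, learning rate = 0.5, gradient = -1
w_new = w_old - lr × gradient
w_new = -0.9

w_new = w - η·∂L/∂w = -1.4 - 0.5×(-1) = -1.4 - (-0.5) = -0.9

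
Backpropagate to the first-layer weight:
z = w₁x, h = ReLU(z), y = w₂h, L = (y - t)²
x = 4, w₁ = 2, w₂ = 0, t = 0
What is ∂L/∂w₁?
∂L/∂w₁ = 0

Forward pass:
z = w₁x = 2×4 = 8
h = ReLU(8) = 8
y = w₂h = 0×8 = 0

Backward pass:
∂L/∂y = 2(y - t) = 2(0 - 0) = 0
∂y/∂h = w₂ = 0
∂h/∂z = 1 (ReLU derivative)
∂z/∂w₁ = x = 4

∂L/∂w₁ = 0 × 0 × 1 × 4 = 0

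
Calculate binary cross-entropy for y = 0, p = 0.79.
L = 1.561

L = -0·log(0.79) - 1·log(0.21) = -log(0.21) = 1.561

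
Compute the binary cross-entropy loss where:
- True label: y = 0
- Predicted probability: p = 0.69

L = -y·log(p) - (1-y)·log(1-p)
L = 1.171

L = -0·log(0.69) - 1·log(0.31) = -log(0.31) = 1.171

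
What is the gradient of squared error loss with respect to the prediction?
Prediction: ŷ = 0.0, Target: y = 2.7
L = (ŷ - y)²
∂L/∂ŷ = -5.4

∂L/∂ŷ = 2(ŷ - y) = 2(0.0 - 2.7) = 2(-2.7) = -5.4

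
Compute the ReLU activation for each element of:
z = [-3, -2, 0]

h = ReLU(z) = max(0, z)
h = [0, 0, 0]

ReLU applied element-wise: max(0,-3)=0, max(0,-2)=0, max(0,0)=0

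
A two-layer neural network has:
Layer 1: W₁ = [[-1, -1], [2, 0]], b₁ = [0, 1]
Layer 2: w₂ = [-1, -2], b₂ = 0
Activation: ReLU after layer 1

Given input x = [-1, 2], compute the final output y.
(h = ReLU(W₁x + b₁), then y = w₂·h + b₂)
y = 0

Layer 1 pre-activation: z₁ = [-1, -1]
After ReLU: h = [0, 0]
Layer 2 output: y = -1×0 + -2×0 + 0 = 0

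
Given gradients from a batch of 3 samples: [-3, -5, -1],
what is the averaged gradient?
Average gradient = -3

Average = (1/3)(-3 + -5 + -1) = -9/3 = -3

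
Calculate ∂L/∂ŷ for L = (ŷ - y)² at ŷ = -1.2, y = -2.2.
∂L/∂ŷ = 2.0

∂L/∂ŷ = 2(ŷ - y) = 2(-1.2 - -2.2) = 2(1.0) = 2.0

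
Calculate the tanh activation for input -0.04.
-0.03998

tanh(-0.04) = (e^(-0.04) - e^(0.04))/(e^(-0.04) + e^(0.04)) = -0.03998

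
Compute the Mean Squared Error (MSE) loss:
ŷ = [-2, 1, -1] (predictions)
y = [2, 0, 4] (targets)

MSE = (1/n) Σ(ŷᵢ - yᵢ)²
MSE = 14

MSE = (1/3)((-2-2)² + (1-0)² + (-1-4)²) = (1/3)(16 + 1 + 25) = 14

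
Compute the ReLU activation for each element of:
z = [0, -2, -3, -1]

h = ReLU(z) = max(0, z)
h = [0, 0, 0, 0]

ReLU applied element-wise: max(0,0)=0, max(0,-2)=0, max(0,-3)=0, max(0,-1)=0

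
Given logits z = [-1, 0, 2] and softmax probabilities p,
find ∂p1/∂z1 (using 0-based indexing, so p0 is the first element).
∂p1/∂z1 = 0.1012

p = softmax(z) = [0.04201, 0.1142, 0.8438]
p1 = 0.1142

∂p1/∂z1 = p1(1 - p1) = 0.1142 × (1 - 0.1142) = 0.1012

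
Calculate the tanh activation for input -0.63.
-0.5581

tanh(-0.63) = (e^(-0.63) - e^(0.63))/(e^(-0.63) + e^(0.63)) = -0.5581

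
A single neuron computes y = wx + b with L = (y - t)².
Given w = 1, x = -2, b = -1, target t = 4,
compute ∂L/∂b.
∂L/∂b = -14

y = wx + b = (1)(-2) + -1 = -3
∂L/∂y = 2(y - t) = 2(-3 - 4) = -14
∂y/∂b = 1
∂L/∂b = ∂L/∂y · ∂y/∂b = -14 × 1 = -14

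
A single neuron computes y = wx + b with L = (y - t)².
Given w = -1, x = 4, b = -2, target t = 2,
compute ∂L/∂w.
∂L/∂w = -64

y = wx + b = (-1)(4) + -2 = -6
∂L/∂y = 2(y - t) = 2(-6 - 2) = -16
∂y/∂w = x = 4
∂L/∂w = ∂L/∂y · ∂y/∂w = -16 × 4 = -64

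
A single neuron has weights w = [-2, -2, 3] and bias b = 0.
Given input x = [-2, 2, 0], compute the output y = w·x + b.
y = 0

y = (-2)(-2) + (-2)(2) + (3)(0) + 0 = 0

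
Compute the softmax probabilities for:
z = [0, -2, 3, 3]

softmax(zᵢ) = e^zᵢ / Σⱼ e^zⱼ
p = [0.0242, 0.0033, 0.4863, 0.4863]

exp(z) = [1, 0.1353, 20.09, 20.09]
Sum = 41.31
p = [0.0242, 0.0033, 0.4863, 0.4863]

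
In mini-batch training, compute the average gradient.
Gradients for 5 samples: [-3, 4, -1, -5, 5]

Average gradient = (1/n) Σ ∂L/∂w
Average gradient = 0

Average = (1/5)(-3 + 4 + -1 + -5 + 5) = 0/5 = 0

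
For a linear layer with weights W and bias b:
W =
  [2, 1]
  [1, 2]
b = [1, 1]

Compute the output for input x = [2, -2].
y = [3, -1]

Wx = [2×2 + 1×-2, 1×2 + 2×-2]
   = [2, -2]
y = Wx + b = [2 + 1, -2 + 1] = [3, -1]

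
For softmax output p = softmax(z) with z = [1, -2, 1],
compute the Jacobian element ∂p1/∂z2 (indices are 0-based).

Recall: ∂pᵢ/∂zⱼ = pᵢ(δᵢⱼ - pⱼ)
∂p1/∂z2 = -0.01185

p = softmax(z) = [0.4879, 0.02429, 0.4879]
p1 = 0.02429, p2 = 0.4879

∂p1/∂z2 = -p1 × p2 = -0.02429 × 0.4879 = -0.01185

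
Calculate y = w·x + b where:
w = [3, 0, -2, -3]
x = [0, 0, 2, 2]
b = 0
y = -10

y = (3)(0) + (0)(0) + (-2)(2) + (-3)(2) + 0 = -10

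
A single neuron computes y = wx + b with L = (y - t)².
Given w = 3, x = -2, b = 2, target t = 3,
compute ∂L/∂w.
∂L/∂w = 28

y = wx + b = (3)(-2) + 2 = -4
∂L/∂y = 2(y - t) = 2(-4 - 3) = -14
∂y/∂w = x = -2
∂L/∂w = ∂L/∂y · ∂y/∂w = -14 × -2 = 28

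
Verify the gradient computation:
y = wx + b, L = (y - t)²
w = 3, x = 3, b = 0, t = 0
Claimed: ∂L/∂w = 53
Incorrect

y = (3)(3) + 0 = 9
∂L/∂y = 2(y - t) = 2(9 - 0) = 18
∂y/∂w = x = 3
∂L/∂w = 18 × 3 = 54

Claimed value: 53
Incorrect: The correct gradient is 54.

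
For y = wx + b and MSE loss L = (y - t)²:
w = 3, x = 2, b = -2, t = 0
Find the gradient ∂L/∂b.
∂L/∂b = 8

y = wx + b = (3)(2) + -2 = 4
∂L/∂y = 2(y - t) = 2(4 - 0) = 8
∂y/∂b = 1
∂L/∂b = ∂L/∂y · ∂y/∂b = 8 × 1 = 8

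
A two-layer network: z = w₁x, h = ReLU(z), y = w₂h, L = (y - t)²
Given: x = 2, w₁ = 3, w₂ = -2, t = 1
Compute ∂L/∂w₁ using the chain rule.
∂L/∂w₁ = 104

Forward pass:
z = w₁x = 3×2 = 6
h = ReLU(6) = 6
y = w₂h = -2×6 = -12

Backward pass:
∂L/∂y = 2(y - t) = 2(-12 - 1) = -26
∂y/∂h = w₂ = -2
∂h/∂z = 1 (ReLU derivative)
∂z/∂w₁ = x = 2

∂L/∂w₁ = -26 × -2 × 1 × 2 = 104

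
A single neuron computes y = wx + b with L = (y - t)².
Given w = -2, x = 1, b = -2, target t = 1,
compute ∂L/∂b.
∂L/∂b = -10

y = wx + b = (-2)(1) + -2 = -4
∂L/∂y = 2(y - t) = 2(-4 - 1) = -10
∂y/∂b = 1
∂L/∂b = ∂L/∂y · ∂y/∂b = -10 × 1 = -10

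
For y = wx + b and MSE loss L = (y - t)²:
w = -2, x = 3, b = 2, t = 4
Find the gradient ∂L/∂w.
∂L/∂w = -48

y = wx + b = (-2)(3) + 2 = -4
∂L/∂y = 2(y - t) = 2(-4 - 4) = -16
∂y/∂w = x = 3
∂L/∂w = ∂L/∂y · ∂y/∂w = -16 × 3 = -48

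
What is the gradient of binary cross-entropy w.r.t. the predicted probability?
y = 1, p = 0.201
∂L/∂p = -4.975

∂L/∂p = -y/p + (1-y)/(1-p) = -1/0.201 + 0 = -4.975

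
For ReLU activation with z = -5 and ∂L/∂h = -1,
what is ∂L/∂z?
∂L/∂z = 0

h = ReLU(-5) = 0
Since z < 0: ∂h/∂z = 0
∂L/∂z = ∂L/∂h · ∂h/∂z = -1 × 0 = 0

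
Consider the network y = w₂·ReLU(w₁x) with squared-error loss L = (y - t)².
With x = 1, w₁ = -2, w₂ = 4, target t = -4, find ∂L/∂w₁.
∂L/∂w₁ = 0

Forward pass:
z = w₁x = -2×1 = -2
h = ReLU(-2) = 0
y = w₂h = 4×0 = 0

Backward pass:
∂L/∂y = 2(y - t) = 2(0 - -4) = 8
∂y/∂h = w₂ = 4
∂h/∂z = 0 (ReLU derivative)
∂z/∂w₁ = x = 1

∂L/∂w₁ = 8 × 4 × 0 × 1 = 0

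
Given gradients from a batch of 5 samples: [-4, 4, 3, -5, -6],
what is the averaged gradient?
Average gradient = -1.6

Average = (1/5)(-4 + 4 + 3 + -5 + -6) = -8/5 = -1.6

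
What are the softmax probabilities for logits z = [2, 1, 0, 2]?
p = [0.3995, 0.147, 0.0541, 0.3995]

exp(z) = [7.389, 2.718, 1, 7.389]
Sum = 18.5
p = [0.3995, 0.147, 0.0541, 0.3995]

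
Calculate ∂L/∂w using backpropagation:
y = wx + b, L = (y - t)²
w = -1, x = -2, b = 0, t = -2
∂L/∂w = -16

y = wx + b = (-1)(-2) + 0 = 2
∂L/∂y = 2(y - t) = 2(2 - -2) = 8
∂y/∂w = x = -2
∂L/∂w = ∂L/∂y · ∂y/∂w = 8 × -2 = -16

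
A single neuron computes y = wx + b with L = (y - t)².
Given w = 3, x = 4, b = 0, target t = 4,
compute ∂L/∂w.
∂L/∂w = 64

y = wx + b = (3)(4) + 0 = 12
∂L/∂y = 2(y - t) = 2(12 - 4) = 16
∂y/∂w = x = 4
∂L/∂w = ∂L/∂y · ∂y/∂w = 16 × 4 = 64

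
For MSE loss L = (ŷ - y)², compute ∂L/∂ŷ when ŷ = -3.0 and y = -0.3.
∂L/∂ŷ = -5.4

∂L/∂ŷ = 2(ŷ - y) = 2(-3.0 - -0.3) = 2(-2.7) = -5.4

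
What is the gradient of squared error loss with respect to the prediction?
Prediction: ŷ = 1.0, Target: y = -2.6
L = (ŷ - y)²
∂L/∂ŷ = 7.2

∂L/∂ŷ = 2(ŷ - y) = 2(1.0 - -2.6) = 2(3.6) = 7.2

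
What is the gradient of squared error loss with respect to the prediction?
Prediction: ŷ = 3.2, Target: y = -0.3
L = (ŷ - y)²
∂L/∂ŷ = 7.0

∂L/∂ŷ = 2(ŷ - y) = 2(3.2 - -0.3) = 2(3.5) = 7.0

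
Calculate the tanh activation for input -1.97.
-0.9618

tanh(-1.97) = (e^(-1.97) - e^(1.97))/(e^(-1.97) + e^(1.97)) = -0.9618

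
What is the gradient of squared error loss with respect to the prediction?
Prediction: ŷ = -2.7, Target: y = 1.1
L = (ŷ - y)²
∂L/∂ŷ = -7.6

∂L/∂ŷ = 2(ŷ - y) = 2(-2.7 - 1.1) = 2(-3.8) = -7.6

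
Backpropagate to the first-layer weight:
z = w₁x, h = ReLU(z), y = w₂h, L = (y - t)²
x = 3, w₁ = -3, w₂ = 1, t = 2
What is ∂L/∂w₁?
∂L/∂w₁ = 0

Forward pass:
z = w₁x = -3×3 = -9
h = ReLU(-9) = 0
y = w₂h = 1×0 = 0

Backward pass:
∂L/∂y = 2(y - t) = 2(0 - 2) = -4
∂y/∂h = w₂ = 1
∂h/∂z = 0 (ReLU derivative)
∂z/∂w₁ = x = 3

∂L/∂w₁ = -4 × 1 × 0 × 3 = 0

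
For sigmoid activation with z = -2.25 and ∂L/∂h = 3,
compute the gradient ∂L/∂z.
∂L/∂z = 0.2588

σ(-2.25) = 0.09535
σ'(-2.25) = σ(-2.25)(1 - σ(-2.25)) = 0.09535 × 0.9047 = 0.08626
∂L/∂z = ∂L/∂h · σ'(z) = 3 × 0.08626 = 0.2588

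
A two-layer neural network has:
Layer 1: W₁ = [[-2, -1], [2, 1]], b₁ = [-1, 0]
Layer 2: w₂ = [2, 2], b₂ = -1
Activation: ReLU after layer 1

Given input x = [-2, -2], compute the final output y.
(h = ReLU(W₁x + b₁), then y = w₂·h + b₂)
y = 9

Layer 1 pre-activation: z₁ = [5, -6]
After ReLU: h = [5, 0]
Layer 2 output: y = 2×5 + 2×0 + -1 = 9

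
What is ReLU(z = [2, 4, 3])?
h = [2, 4, 3]

ReLU applied element-wise: max(0,2)=2, max(0,4)=4, max(0,3)=3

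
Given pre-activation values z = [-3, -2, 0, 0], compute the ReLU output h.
h = [0, 0, 0, 0]

ReLU applied element-wise: max(0,-3)=0, max(0,-2)=0, max(0,0)=0, max(0,0)=0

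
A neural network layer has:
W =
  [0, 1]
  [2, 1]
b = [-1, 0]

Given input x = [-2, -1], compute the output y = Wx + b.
y = [-2, -5]

Wx = [0×-2 + 1×-1, 2×-2 + 1×-1]
   = [-1, -5]
y = Wx + b = [-1 + -1, -5 + 0] = [-2, -5]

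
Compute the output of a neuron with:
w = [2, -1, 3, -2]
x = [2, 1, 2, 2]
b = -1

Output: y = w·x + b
y = 4

y = (2)(2) + (-1)(1) + (3)(2) + (-2)(2) + -1 = 4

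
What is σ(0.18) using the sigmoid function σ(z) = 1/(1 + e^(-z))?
0.5449

sigmoid(0.18) = 1/(1 + e^(-0.18)) = 1/(1 + 0.8353) = 0.5449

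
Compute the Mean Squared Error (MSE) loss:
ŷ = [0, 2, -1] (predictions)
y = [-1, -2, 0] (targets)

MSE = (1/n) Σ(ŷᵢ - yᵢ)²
MSE = 6

MSE = (1/3)((0--1)² + (2--2)² + (-1-0)²) = (1/3)(1 + 16 + 1) = 6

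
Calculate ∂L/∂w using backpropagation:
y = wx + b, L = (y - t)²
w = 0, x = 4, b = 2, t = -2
∂L/∂w = 32

y = wx + b = (0)(4) + 2 = 2
∂L/∂y = 2(y - t) = 2(2 - -2) = 8
∂y/∂w = x = 4
∂L/∂w = ∂L/∂y · ∂y/∂w = 8 × 4 = 32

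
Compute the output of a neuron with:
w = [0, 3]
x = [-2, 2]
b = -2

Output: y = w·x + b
y = 4

y = (0)(-2) + (3)(2) + -2 = 4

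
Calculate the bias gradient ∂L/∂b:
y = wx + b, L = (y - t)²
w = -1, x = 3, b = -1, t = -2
∂L/∂b = -4

y = wx + b = (-1)(3) + -1 = -4
∂L/∂y = 2(y - t) = 2(-4 - -2) = -4
∂y/∂b = 1
∂L/∂b = ∂L/∂y · ∂y/∂b = -4 × 1 = -4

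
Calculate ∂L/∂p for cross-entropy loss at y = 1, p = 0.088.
∂L/∂p = -11.36

∂L/∂p = -y/p + (1-y)/(1-p) = -1/0.088 + 0 = -11.36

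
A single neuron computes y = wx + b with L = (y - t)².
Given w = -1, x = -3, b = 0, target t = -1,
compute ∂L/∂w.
∂L/∂w = -24

y = wx + b = (-1)(-3) + 0 = 3
∂L/∂y = 2(y - t) = 2(3 - -1) = 8
∂y/∂w = x = -3
∂L/∂w = ∂L/∂y · ∂y/∂w = 8 × -3 = -24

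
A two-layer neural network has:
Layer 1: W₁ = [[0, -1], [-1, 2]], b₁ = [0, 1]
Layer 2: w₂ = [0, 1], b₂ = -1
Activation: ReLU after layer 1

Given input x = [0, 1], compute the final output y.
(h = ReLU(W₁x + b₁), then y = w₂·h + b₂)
y = 2

Layer 1 pre-activation: z₁ = [-1, 3]
After ReLU: h = [0, 3]
Layer 2 output: y = 0×0 + 1×3 + -1 = 2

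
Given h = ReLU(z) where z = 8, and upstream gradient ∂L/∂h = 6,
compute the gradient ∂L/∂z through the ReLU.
∂L/∂z = 6

h = ReLU(8) = 8
Since z > 0: ∂h/∂z = 1
∂L/∂z = ∂L/∂h · ∂h/∂z = 6 × 1 = 6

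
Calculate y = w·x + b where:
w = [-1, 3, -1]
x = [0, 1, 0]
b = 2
y = 5

y = (-1)(0) + (3)(1) + (-1)(0) + 2 = 5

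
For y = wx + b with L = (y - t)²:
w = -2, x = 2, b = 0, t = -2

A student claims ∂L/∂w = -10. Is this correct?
Incorrect

y = (-2)(2) + 0 = -4
∂L/∂y = 2(y - t) = 2(-4 - -2) = -4
∂y/∂w = x = 2
∂L/∂w = -4 × 2 = -8

Claimed value: -10
Incorrect: The correct gradient is -8.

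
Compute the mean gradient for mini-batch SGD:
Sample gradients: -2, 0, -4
Average gradient = -2

Average = (1/3)(-2 + 0 + -4) = -6/3 = -2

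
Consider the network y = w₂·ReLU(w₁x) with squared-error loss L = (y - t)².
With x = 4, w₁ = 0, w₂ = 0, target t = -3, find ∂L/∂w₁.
∂L/∂w₁ = 0

Forward pass:
z = w₁x = 0×4 = 0
h = ReLU(0) = 0
y = w₂h = 0×0 = 0

Backward pass:
∂L/∂y = 2(y - t) = 2(0 - -3) = 6
∂y/∂h = w₂ = 0
∂h/∂z = 0 (ReLU derivative)
∂z/∂w₁ = x = 4

∂L/∂w₁ = 6 × 0 × 0 × 4 = 0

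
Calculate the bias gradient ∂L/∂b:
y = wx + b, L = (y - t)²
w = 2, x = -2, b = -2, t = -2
∂L/∂b = -8

y = wx + b = (2)(-2) + -2 = -6
∂L/∂y = 2(y - t) = 2(-6 - -2) = -8
∂y/∂b = 1
∂L/∂b = ∂L/∂y · ∂y/∂b = -8 × 1 = -8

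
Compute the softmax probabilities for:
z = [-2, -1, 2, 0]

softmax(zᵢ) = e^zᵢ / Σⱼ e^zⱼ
p = [0.0152, 0.0414, 0.831, 0.1125]

exp(z) = [0.1353, 0.3679, 7.389, 1]
Sum = 8.892
p = [0.0152, 0.0414, 0.831, 0.1125]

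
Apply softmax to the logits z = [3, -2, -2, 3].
p = [0.4967, 0.0033, 0.0033, 0.4967]

exp(z) = [20.09, 0.1353, 0.1353, 20.09]
Sum = 40.44
p = [0.4967, 0.0033, 0.0033, 0.4967]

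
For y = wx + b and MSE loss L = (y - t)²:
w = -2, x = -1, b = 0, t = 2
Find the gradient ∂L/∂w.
∂L/∂w = 0

y = wx + b = (-2)(-1) + 0 = 2
∂L/∂y = 2(y - t) = 2(2 - 2) = 0
∂y/∂w = x = -1
∂L/∂w = ∂L/∂y · ∂y/∂w = 0 × -1 = 0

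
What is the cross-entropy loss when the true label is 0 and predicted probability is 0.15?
L = 0.1625

L = -0·log(0.15) - 1·log(0.85) = -log(0.85) = 0.1625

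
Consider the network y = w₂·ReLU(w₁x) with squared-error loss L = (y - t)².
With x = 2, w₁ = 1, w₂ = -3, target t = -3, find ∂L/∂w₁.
∂L/∂w₁ = 36

Forward pass:
z = w₁x = 1×2 = 2
h = ReLU(2) = 2
y = w₂h = -3×2 = -6

Backward pass:
∂L/∂y = 2(y - t) = 2(-6 - -3) = -6
∂y/∂h = w₂ = -3
∂h/∂z = 1 (ReLU derivative)
∂z/∂w₁ = x = 2

∂L/∂w₁ = -6 × -3 × 1 × 2 = 36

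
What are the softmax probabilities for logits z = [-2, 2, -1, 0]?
p = [0.0152, 0.831, 0.0414, 0.1125]

exp(z) = [0.1353, 7.389, 0.3679, 1]
Sum = 8.892
p = [0.0152, 0.831, 0.0414, 0.1125]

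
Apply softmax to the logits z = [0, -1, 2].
p = [0.1142, 0.042, 0.8438]

exp(z) = [1, 0.3679, 7.389]
Sum = 8.757
p = [0.1142, 0.042, 0.8438]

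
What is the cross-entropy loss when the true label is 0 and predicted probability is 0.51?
L = 0.7133

L = -0·log(0.51) - 1·log(0.49) = -log(0.49) = 0.7133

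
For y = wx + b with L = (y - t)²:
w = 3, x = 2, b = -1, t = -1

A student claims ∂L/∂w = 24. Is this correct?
Correct

y = (3)(2) + -1 = 5
∂L/∂y = 2(y - t) = 2(5 - -1) = 12
∂y/∂w = x = 2
∂L/∂w = 12 × 2 = 24

Claimed value: 24
Correct: The correct gradient is 24.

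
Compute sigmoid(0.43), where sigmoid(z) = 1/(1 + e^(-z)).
0.6059

sigmoid(0.43) = 1/(1 + e^(-0.43)) = 1/(1 + 0.6505) = 0.6059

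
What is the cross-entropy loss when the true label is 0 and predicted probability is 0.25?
L = 0.2877

L = -0·log(0.25) - 1·log(0.75) = -log(0.75) = 0.2877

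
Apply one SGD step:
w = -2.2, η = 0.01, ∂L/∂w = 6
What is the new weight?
w_new = -2.26

w_new = w - η·∂L/∂w = -2.2 - 0.01×(6) = -2.2 - (0.06) = -2.26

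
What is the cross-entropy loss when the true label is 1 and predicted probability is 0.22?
L = 1.514

L = -1·log(0.22) - 0·log(0.78) = -log(0.22) = 1.514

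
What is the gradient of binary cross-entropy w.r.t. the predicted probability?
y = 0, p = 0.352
∂L/∂p = 1.543

∂L/∂p = -y/p + (1-y)/(1-p) = 0 + 1/0.648 = 1.543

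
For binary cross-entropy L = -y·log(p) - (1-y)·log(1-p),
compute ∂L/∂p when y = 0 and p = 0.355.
∂L/∂p = 1.55

∂L/∂p = -y/p + (1-y)/(1-p) = 0 + 1/0.645 = 1.55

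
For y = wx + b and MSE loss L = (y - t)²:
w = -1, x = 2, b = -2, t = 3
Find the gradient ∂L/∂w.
∂L/∂w = -28

y = wx + b = (-1)(2) + -2 = -4
∂L/∂y = 2(y - t) = 2(-4 - 3) = -14
∂y/∂w = x = 2
∂L/∂w = ∂L/∂y · ∂y/∂w = -14 × 2 = -28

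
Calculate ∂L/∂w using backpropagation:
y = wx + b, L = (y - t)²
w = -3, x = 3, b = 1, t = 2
∂L/∂w = -60

y = wx + b = (-3)(3) + 1 = -8
∂L/∂y = 2(y - t) = 2(-8 - 2) = -20
∂y/∂w = x = 3
∂L/∂w = ∂L/∂y · ∂y/∂w = -20 × 3 = -60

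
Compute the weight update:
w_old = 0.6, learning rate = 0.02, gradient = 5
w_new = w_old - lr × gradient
w_new = 0.5

w_new = w - η·∂L/∂w = 0.6 - 0.02×(5) = 0.6 - (0.1) = 0.5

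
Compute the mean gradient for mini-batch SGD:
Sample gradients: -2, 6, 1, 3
Average gradient = 2

Average = (1/4)(-2 + 6 + 1 + 3) = 8/4 = 2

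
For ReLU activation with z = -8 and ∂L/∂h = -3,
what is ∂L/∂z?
∂L/∂z = 0

h = ReLU(-8) = 0
Since z < 0: ∂h/∂z = 0
∂L/∂z = ∂L/∂h · ∂h/∂z = -3 × 0 = 0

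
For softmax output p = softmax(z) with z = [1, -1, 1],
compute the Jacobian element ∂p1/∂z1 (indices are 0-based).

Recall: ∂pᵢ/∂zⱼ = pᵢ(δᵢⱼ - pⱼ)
∂p1/∂z1 = 0.05936

p = softmax(z) = [0.4683, 0.06338, 0.4683]
p1 = 0.06338

∂p1/∂z1 = p1(1 - p1) = 0.06338 × (1 - 0.06338) = 0.05936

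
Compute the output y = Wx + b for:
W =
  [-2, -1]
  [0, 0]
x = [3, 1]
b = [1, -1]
y = [-6, -1]

Wx = [-2×3 + -1×1, 0×3 + 0×1]
   = [-7, 0]
y = Wx + b = [-7 + 1, 0 + -1] = [-6, -1]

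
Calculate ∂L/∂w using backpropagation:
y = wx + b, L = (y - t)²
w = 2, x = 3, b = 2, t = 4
∂L/∂w = 24

y = wx + b = (2)(3) + 2 = 8
∂L/∂y = 2(y - t) = 2(8 - 4) = 8
∂y/∂w = x = 3
∂L/∂w = ∂L/∂y · ∂y/∂w = 8 × 3 = 24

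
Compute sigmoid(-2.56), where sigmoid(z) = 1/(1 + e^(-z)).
0.07176

sigmoid(-2.56) = 1/(1 + e^(2.56)) = 1/(1 + 12.94) = 0.07176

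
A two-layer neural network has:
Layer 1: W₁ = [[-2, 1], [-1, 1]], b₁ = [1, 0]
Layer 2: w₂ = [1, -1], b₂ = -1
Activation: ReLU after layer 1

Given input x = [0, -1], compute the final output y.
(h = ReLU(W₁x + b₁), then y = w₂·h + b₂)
y = -1

Layer 1 pre-activation: z₁ = [0, -1]
After ReLU: h = [0, 0]
Layer 2 output: y = 1×0 + -1×0 + -1 = -1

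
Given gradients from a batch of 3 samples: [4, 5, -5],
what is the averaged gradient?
Average gradient = 1.333

Average = (1/3)(4 + 5 + -5) = 4/3 = 1.333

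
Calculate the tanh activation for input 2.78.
0.9923

tanh(2.78) = (e^(2.78) - e^(-2.78))/(e^(2.78) + e^(-2.78)) = 0.9923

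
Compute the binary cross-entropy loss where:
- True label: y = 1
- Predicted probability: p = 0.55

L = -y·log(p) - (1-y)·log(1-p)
L = 0.5978

L = -1·log(0.55) - 0·log(0.45) = -log(0.55) = 0.5978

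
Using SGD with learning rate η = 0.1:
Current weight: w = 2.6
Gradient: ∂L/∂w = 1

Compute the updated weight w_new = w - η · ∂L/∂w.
w_new = 2.5

w_new = w - η·∂L/∂w = 2.6 - 0.1×(1) = 2.6 - (0.1) = 2.5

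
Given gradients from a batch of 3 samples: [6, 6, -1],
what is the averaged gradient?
Average gradient = 3.667

Average = (1/3)(6 + 6 + -1) = 11/3 = 3.667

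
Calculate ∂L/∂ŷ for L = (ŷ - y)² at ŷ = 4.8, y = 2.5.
∂L/∂ŷ = 4.6

∂L/∂ŷ = 2(ŷ - y) = 2(4.8 - 2.5) = 2(2.3) = 4.6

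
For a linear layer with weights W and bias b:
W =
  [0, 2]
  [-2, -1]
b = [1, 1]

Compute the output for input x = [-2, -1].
y = [-1, 6]

Wx = [0×-2 + 2×-1, -2×-2 + -1×-1]
   = [-2, 5]
y = Wx + b = [-2 + 1, 5 + 1] = [-1, 6]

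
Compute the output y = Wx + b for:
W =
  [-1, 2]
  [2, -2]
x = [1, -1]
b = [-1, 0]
y = [-4, 4]

Wx = [-1×1 + 2×-1, 2×1 + -2×-1]
   = [-3, 4]
y = Wx + b = [-3 + -1, 4 + 0] = [-4, 4]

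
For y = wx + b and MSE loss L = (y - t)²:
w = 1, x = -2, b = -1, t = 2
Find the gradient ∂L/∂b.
∂L/∂b = -10

y = wx + b = (1)(-2) + -1 = -3
∂L/∂y = 2(y - t) = 2(-3 - 2) = -10
∂y/∂b = 1
∂L/∂b = ∂L/∂y · ∂y/∂b = -10 × 1 = -10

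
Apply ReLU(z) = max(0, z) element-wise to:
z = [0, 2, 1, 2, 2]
h = [0, 2, 1, 2, 2]

ReLU applied element-wise: max(0,0)=0, max(0,2)=2, max(0,1)=1, max(0,2)=2, max(0,2)=2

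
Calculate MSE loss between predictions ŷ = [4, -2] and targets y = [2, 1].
MSE = 6.5

MSE = (1/2)((4-2)² + (-2-1)²) = (1/2)(4 + 9) = 6.5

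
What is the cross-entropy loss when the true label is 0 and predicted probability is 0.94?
L = 2.813

L = -0·log(0.94) - 1·log(0.06) = -log(0.06) = 2.813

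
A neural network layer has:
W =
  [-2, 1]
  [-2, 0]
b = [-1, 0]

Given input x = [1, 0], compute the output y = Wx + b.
y = [-3, -2]

Wx = [-2×1 + 1×0, -2×1 + 0×0]
   = [-2, -2]
y = Wx + b = [-2 + -1, -2 + 0] = [-3, -2]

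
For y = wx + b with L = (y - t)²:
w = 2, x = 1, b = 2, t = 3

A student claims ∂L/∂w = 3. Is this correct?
Incorrect

y = (2)(1) + 2 = 4
∂L/∂y = 2(y - t) = 2(4 - 3) = 2
∂y/∂w = x = 1
∂L/∂w = 2 × 1 = 2

Claimed value: 3
Incorrect: The correct gradient is 2.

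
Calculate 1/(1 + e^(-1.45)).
0.81

sigmoid(1.45) = 1/(1 + e^(-1.45)) = 1/(1 + 0.2346) = 0.81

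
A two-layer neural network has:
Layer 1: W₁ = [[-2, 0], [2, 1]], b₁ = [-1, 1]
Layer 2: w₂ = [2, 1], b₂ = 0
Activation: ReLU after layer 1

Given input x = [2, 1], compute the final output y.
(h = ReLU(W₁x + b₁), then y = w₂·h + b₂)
y = 6

Layer 1 pre-activation: z₁ = [-5, 6]
After ReLU: h = [0, 6]
Layer 2 output: y = 2×0 + 1×6 + 0 = 6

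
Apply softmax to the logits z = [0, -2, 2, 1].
p = [0.0889, 0.012, 0.6572, 0.2418]

exp(z) = [1, 0.1353, 7.389, 2.718]
Sum = 11.24
p = [0.0889, 0.012, 0.6572, 0.2418]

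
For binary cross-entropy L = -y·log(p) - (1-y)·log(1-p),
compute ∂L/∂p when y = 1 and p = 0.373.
∂L/∂p = -2.681

∂L/∂p = -y/p + (1-y)/(1-p) = -1/0.373 + 0 = -2.681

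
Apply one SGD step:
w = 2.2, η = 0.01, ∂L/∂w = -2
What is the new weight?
w_new = 2.22

w_new = w - η·∂L/∂w = 2.2 - 0.01×(-2) = 2.2 - (-0.02) = 2.22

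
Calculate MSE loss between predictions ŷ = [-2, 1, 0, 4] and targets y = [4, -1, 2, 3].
MSE = 11.25

MSE = (1/4)((-2-4)² + (1--1)² + (0-2)² + (4-3)²) = (1/4)(36 + 4 + 4 + 1) = 11.25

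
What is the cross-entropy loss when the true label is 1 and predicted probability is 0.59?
L = 0.5276

L = -1·log(0.59) - 0·log(0.41) = -log(0.59) = 0.5276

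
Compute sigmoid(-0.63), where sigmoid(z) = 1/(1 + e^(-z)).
0.3475

sigmoid(-0.63) = 1/(1 + e^(0.63)) = 1/(1 + 1.878) = 0.3475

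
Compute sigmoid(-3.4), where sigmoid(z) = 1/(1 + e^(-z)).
0.0323

sigmoid(-3.4) = 1/(1 + e^(3.4)) = 1/(1 + 29.96) = 0.0323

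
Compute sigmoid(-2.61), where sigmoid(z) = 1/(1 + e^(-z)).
0.0685

sigmoid(-2.61) = 1/(1 + e^(2.61)) = 1/(1 + 13.6) = 0.0685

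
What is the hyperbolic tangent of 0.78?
0.6527

tanh(0.78) = (e^(0.78) - e^(-0.78))/(e^(0.78) + e^(-0.78)) = 0.6527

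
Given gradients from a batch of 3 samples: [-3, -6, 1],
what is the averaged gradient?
Average gradient = -2.667

Average = (1/3)(-3 + -6 + 1) = -8/3 = -2.667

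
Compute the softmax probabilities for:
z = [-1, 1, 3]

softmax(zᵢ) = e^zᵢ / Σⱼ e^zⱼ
p = [0.0159, 0.1173, 0.8668]

exp(z) = [0.3679, 2.718, 20.09]
Sum = 23.17
p = [0.0159, 0.1173, 0.8668]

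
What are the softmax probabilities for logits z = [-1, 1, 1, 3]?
p = [0.0142, 0.105, 0.105, 0.7758]

exp(z) = [0.3679, 2.718, 2.718, 20.09]
Sum = 25.89
p = [0.0142, 0.105, 0.105, 0.7758]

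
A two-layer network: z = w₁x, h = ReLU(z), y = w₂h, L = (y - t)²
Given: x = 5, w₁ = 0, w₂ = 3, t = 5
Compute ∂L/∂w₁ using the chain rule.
∂L/∂w₁ = 0

Forward pass:
z = w₁x = 0×5 = 0
h = ReLU(0) = 0
y = w₂h = 3×0 = 0

Backward pass:
∂L/∂y = 2(y - t) = 2(0 - 5) = -10
∂y/∂h = w₂ = 3
∂h/∂z = 0 (ReLU derivative)
∂z/∂w₁ = x = 5

∂L/∂w₁ = -10 × 3 × 0 × 5 = 0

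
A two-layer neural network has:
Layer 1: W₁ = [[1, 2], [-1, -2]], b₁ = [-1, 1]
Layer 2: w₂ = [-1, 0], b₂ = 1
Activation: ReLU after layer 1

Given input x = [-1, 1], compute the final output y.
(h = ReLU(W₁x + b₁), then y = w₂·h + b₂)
y = 1

Layer 1 pre-activation: z₁ = [0, 0]
After ReLU: h = [0, 0]
Layer 2 output: y = -1×0 + 0×0 + 1 = 1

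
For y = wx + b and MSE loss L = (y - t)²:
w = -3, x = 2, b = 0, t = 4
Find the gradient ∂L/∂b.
∂L/∂b = -20

y = wx + b = (-3)(2) + 0 = -6
∂L/∂y = 2(y - t) = 2(-6 - 4) = -20
∂y/∂b = 1
∂L/∂b = ∂L/∂y · ∂y/∂b = -20 × 1 = -20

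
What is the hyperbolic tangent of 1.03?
0.7739

tanh(1.03) = (e^(1.03) - e^(-1.03))/(e^(1.03) + e^(-1.03)) = 0.7739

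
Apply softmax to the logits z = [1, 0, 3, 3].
p = [0.0619, 0.0228, 0.4576, 0.4576]

exp(z) = [2.718, 1, 20.09, 20.09]
Sum = 43.89
p = [0.0619, 0.0228, 0.4576, 0.4576]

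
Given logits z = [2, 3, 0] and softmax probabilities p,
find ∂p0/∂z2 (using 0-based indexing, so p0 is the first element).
∂p0/∂z2 = -0.009113

p = softmax(z) = [0.2595, 0.7054, 0.03512]
p0 = 0.2595, p2 = 0.03512

∂p0/∂z2 = -p0 × p2 = -0.2595 × 0.03512 = -0.009113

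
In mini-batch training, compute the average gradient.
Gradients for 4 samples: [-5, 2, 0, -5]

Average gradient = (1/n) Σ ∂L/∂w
Average gradient = -2

Average = (1/4)(-5 + 2 + 0 + -5) = -8/4 = -2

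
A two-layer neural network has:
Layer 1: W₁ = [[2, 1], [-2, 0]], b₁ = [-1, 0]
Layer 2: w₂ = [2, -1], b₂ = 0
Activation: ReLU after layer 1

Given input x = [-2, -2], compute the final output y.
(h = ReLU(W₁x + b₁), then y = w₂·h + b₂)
y = -4

Layer 1 pre-activation: z₁ = [-7, 4]
After ReLU: h = [0, 4]
Layer 2 output: y = 2×0 + -1×4 + 0 = -4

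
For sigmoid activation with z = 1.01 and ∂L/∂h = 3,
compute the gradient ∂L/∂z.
∂L/∂z = 0.5871

σ(1.01) = 0.733
σ'(1.01) = σ(1.01)(1 - σ(1.01)) = 0.733 × 0.267 = 0.1957
∂L/∂z = ∂L/∂h · σ'(z) = 3 × 0.1957 = 0.5871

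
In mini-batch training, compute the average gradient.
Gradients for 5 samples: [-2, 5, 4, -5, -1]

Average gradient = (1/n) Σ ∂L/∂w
Average gradient = 0.2

Average = (1/5)(-2 + 5 + 4 + -5 + -1) = 1/5 = 0.2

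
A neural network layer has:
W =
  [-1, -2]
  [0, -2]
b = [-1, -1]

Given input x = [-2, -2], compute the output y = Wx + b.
y = [5, 3]

Wx = [-1×-2 + -2×-2, 0×-2 + -2×-2]
   = [6, 4]
y = Wx + b = [6 + -1, 4 + -1] = [5, 3]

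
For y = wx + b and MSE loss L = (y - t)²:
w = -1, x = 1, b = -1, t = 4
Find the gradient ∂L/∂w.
∂L/∂w = -12

y = wx + b = (-1)(1) + -1 = -2
∂L/∂y = 2(y - t) = 2(-2 - 4) = -12
∂y/∂w = x = 1
∂L/∂w = ∂L/∂y · ∂y/∂w = -12 × 1 = -12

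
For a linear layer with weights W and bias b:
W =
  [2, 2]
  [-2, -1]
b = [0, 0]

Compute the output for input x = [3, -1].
y = [4, -5]

Wx = [2×3 + 2×-1, -2×3 + -1×-1]
   = [4, -5]
y = Wx + b = [4 + 0, -5 + 0] = [4, -5]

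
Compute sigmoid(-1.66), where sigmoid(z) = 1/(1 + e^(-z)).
0.1598

sigmoid(-1.66) = 1/(1 + e^(1.66)) = 1/(1 + 5.259) = 0.1598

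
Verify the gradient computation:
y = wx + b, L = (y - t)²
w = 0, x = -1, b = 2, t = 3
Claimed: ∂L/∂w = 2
Correct

y = (0)(-1) + 2 = 2
∂L/∂y = 2(y - t) = 2(2 - 3) = -2
∂y/∂w = x = -1
∂L/∂w = -2 × -1 = 2

Claimed value: 2
Correct: The correct gradient is 2.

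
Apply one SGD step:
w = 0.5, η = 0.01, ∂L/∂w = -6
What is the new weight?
w_new = 0.56

w_new = w - η·∂L/∂w = 0.5 - 0.01×(-6) = 0.5 - (-0.06) = 0.56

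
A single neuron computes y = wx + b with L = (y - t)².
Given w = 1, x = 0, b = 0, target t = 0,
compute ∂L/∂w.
∂L/∂w = 0

y = wx + b = (1)(0) + 0 = 0
∂L/∂y = 2(y - t) = 2(0 - 0) = 0
∂y/∂w = x = 0
∂L/∂w = ∂L/∂y · ∂y/∂w = 0 × 0 = 0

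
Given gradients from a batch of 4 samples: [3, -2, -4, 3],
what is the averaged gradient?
Average gradient = 0

Average = (1/4)(3 + -2 + -4 + 3) = 0/4 = 0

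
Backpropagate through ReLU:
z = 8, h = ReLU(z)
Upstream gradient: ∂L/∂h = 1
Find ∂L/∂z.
∂L/∂z = 1

h = ReLU(8) = 8
Since z > 0: ∂h/∂z = 1
∂L/∂z = ∂L/∂h · ∂h/∂z = 1 × 1 = 1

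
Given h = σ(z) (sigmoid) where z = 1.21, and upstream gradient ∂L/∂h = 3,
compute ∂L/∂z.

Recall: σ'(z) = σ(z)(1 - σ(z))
∂L/∂z = 0.5308

σ(1.21) = 0.7703
σ'(1.21) = σ(1.21)(1 - σ(1.21)) = 0.7703 × 0.2297 = 0.1769
∂L/∂z = ∂L/∂h · σ'(z) = 3 × 0.1769 = 0.5308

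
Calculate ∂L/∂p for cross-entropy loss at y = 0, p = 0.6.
∂L/∂p = 2.5

∂L/∂p = -y/p + (1-y)/(1-p) = 0 + 1/0.4 = 2.5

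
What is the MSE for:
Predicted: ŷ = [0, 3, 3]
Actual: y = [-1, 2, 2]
MSE = 1

MSE = (1/3)((0--1)² + (3-2)² + (3-2)²) = (1/3)(1 + 1 + 1) = 1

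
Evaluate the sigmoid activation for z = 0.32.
0.5793

sigmoid(0.32) = 1/(1 + e^(-0.32)) = 1/(1 + 0.7261) = 0.5793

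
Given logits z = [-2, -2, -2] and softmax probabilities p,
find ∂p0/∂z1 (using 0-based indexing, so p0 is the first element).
∂p0/∂z1 = -0.1111

p = softmax(z) = [0.3333, 0.3333, 0.3333]
p0 = 0.3333, p1 = 0.3333

∂p0/∂z1 = -p0 × p1 = -0.3333 × 0.3333 = -0.1111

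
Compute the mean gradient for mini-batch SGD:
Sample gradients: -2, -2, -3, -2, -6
Average gradient = -3

Average = (1/5)(-2 + -2 + -3 + -2 + -6) = -15/5 = -3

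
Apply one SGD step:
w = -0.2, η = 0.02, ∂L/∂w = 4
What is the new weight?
w_new = -0.28

w_new = w - η·∂L/∂w = -0.2 - 0.02×(4) = -0.2 - (0.08) = -0.28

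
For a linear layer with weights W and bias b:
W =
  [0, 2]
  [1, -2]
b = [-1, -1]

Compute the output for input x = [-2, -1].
y = [-3, -1]

Wx = [0×-2 + 2×-1, 1×-2 + -2×-1]
   = [-2, 0]
y = Wx + b = [-2 + -1, 0 + -1] = [-3, -1]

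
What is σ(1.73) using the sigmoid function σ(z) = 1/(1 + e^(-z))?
0.8494

sigmoid(1.73) = 1/(1 + e^(-1.73)) = 1/(1 + 0.1773) = 0.8494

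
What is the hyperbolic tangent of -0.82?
-0.6751

tanh(-0.82) = (e^(-0.82) - e^(0.82))/(e^(-0.82) + e^(0.82)) = -0.6751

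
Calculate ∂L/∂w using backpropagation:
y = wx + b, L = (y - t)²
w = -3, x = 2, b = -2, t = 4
∂L/∂w = -48

y = wx + b = (-3)(2) + -2 = -8
∂L/∂y = 2(y - t) = 2(-8 - 4) = -24
∂y/∂w = x = 2
∂L/∂w = ∂L/∂y · ∂y/∂w = -24 × 2 = -48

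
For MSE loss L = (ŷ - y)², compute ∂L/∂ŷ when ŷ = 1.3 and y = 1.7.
∂L/∂ŷ = -0.8

∂L/∂ŷ = 2(ŷ - y) = 2(1.3 - 1.7) = 2(-0.4) = -0.8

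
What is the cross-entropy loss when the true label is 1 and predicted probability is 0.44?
L = 0.821

L = -1·log(0.44) - 0·log(0.56) = -log(0.44) = 0.821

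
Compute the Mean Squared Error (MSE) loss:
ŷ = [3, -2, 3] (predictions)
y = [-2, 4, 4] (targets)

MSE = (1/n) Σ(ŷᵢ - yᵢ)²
MSE = 20.67

MSE = (1/3)((3--2)² + (-2-4)² + (3-4)²) = (1/3)(25 + 36 + 1) = 20.67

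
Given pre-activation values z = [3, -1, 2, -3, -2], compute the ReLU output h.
h = [3, 0, 2, 0, 0]

ReLU applied element-wise: max(0,3)=3, max(0,-1)=0, max(0,2)=2, max(0,-3)=0, max(0,-2)=0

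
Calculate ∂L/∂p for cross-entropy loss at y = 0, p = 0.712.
∂L/∂p = 3.472

∂L/∂p = -y/p + (1-y)/(1-p) = 0 + 1/0.288 = 3.472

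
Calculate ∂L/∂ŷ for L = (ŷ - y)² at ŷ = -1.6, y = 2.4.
∂L/∂ŷ = -8.0

∂L/∂ŷ = 2(ŷ - y) = 2(-1.6 - 2.4) = 2(-4.0) = -8.0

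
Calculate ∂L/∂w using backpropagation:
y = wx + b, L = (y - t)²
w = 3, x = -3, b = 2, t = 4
∂L/∂w = 66

y = wx + b = (3)(-3) + 2 = -7
∂L/∂y = 2(y - t) = 2(-7 - 4) = -22
∂y/∂w = x = -3
∂L/∂w = ∂L/∂y · ∂y/∂w = -22 × -3 = 66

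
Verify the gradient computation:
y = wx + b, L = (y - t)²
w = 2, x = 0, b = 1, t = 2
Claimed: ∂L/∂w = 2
Incorrect

y = (2)(0) + 1 = 1
∂L/∂y = 2(y - t) = 2(1 - 2) = -2
∂y/∂w = x = 0
∂L/∂w = -2 × 0 = 0

Claimed value: 2
Incorrect: The correct gradient is 0.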